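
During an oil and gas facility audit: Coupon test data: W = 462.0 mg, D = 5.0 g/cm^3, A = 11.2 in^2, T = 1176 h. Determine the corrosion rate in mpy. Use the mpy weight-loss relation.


Apply the mpy weight-loss relation: CR = 534 * W / (D * A * T)
Numerator: 534 * 462.0 = 246708.0
Denominator: 5.0 * 11.2 * 1176 = 65856.0
CR = 246708.0 / 65856.0 = 3.7462 mpy

3.7462 mpy


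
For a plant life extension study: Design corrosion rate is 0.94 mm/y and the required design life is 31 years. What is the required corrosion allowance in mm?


Corrosion allowance = CR × design life
CA = 0.94 * 31 = 29.14 mm

29.14 mm


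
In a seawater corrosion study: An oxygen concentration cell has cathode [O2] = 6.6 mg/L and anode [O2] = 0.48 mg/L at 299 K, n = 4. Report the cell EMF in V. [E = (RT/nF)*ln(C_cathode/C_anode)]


Apply the Nernst concentration-cell relation: E = (RT/nF)*ln(C_cathode/C_anode)
RT/nF = 8.314*299/(4*96485) = 0.00644112 V
ln(6.6/0.48) = 2.62104
E = 0.00644112 * 2.62104 = 0.01688 V

0.01688 V


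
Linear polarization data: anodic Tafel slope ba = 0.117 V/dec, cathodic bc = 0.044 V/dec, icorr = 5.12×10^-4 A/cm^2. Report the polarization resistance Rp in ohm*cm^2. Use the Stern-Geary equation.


Apply the Stern-Geary equation: Rp = ba*bc / (2.303*icorr*(ba+bc))
ba*bc = 0.117*0.044 = 0.005148
ba+bc = 0.161; 2.303*icorr*(ba+bc) = 2.303*5.12×10^-4*0.161 = 1.898409×10^-4
Rp = 0.005148 / 1.898409×10^-4 = 27.1 ohm*cm^2

27.1 ohm*cm^2


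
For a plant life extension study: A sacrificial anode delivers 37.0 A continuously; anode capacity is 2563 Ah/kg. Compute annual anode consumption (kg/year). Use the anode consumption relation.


Annual consumption = current * hours per year / capacity
Rate = 37.0 * 8760 / 2563 = 126.5 kg/year

126.5 kg/year


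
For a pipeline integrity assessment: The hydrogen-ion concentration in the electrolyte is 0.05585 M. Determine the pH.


pH = −log10[H+]
pH = −log10(0.05585) = 1.25

1.25


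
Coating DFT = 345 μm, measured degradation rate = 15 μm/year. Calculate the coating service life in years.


Service life = thickness / degradation rate
Life = 345 / 15 = 23.0 years

23.0 years


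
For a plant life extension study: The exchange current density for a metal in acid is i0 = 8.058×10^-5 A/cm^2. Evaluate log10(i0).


i0 = 8.058×10^-5 A/cm^2
log10(i0) = -4.094

-4.094


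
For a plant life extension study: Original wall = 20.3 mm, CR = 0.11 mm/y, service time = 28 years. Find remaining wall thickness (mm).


Remaining wall = original − CR × time
t = 20.3 − 0.11*28 = 20.3 − 3.08 = 17.22 mm

17.22 mm


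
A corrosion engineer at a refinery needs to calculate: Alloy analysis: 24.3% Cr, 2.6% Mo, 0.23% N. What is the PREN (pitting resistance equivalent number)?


Apply the PREN formula: PREN = Cr + 3.3*Mo + 16*N
PREN = 24.3 + 3.3*2.6 + 16*0.23
PREN = 24.3 + 8.58 + 3.68 = 36.56

36.56


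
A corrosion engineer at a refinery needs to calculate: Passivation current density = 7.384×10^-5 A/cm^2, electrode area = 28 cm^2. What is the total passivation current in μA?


I = i_pass * A, then convert A → μA (×10^6)
I = 7.384×10^-5 * 28 * 10^6 = 2067.52 μA

2067.52 μA


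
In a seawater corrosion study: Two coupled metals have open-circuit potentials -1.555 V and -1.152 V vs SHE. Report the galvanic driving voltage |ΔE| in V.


Driving voltage is the absolute potential difference.
|ΔE| = |-1.555 − (-1.152)| = 0.403 V

0.403 V


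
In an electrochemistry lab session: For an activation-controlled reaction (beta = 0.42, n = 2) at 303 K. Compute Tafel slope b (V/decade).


Apply the Tafel slope relation: b = 2.303*R*T/(beta*n*F)
Numerator: 2.303 * 8.314 * 303 = 5801.58
Denominator: 0.42 * 2 * 96485 = 81047.4
b = 5801.58 / 81047.4 = 0.072 V/decade

0.072 V/decade


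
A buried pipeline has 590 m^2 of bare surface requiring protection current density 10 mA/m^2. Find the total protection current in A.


I = area * current density, then convert mA → A (÷1000)
I = 590 * 10 / 1000 = 5.9 A

5.9 A


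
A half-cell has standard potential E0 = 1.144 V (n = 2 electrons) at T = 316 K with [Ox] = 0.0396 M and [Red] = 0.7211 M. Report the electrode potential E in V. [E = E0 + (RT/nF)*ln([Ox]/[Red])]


Apply the Nernst equation: E = E0 + (RT/nF)*ln([Ox]/[Red])
Step 1: RT/nF = 8.314*316/(2*96485) = 0.01361468 V
Step 2: [Ox]/[Red] = 0.0396/0.7211 = 0.054916
Step 3: ln(0.054916) = -2.901951
Step 4: correction = 0.01361468 * -2.901951 = -0.0395 V
E = 1.144 + -0.0395 = 1.1045 V

1.1045 V


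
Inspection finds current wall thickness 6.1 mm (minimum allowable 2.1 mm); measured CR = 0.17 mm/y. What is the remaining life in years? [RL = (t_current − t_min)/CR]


Apply the remaining-life relation: RL = (t_current − t_min) / CR
RL = (6.1 − 2.1) / 0.17 = 4.0 / 0.17 = 23.5 years

23.5 years


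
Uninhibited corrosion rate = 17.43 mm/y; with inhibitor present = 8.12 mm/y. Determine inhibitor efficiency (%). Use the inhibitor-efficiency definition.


Apply the inhibitor-efficiency definition: IE = (CR_blank − CR_inh)/CR_blank × 100
IE = (17.43 − 8.12) / 17.43 × 100
IE = 9.31 / 17.43 × 100 = 53.4 %

53.4 %


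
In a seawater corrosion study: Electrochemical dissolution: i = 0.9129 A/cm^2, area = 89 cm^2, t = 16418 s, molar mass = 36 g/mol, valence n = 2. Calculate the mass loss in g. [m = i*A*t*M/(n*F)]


Apply Faraday's law: m = i*A*t*M / (n*F)
Total charge passed Q = i*A*t = 0.9129*89*16418 = 1333931.3058 C
m = Q*M/(n*F) = 1333931.3058*36/(2*96485) = 248.85488 g

248.85488 g


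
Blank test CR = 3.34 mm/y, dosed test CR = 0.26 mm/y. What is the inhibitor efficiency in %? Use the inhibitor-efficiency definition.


Apply the inhibitor-efficiency definition: IE = (CR_blank − CR_inh)/CR_blank × 100
IE = (3.34 − 0.26) / 3.34 × 100
IE = 3.08 / 3.34 × 100 = 92.2 %

92.2 %


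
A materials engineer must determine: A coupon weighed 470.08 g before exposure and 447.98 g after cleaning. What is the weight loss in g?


Weight loss = initial − final
WL = 470.08 − 447.98 = 22.1 g

22.1 g


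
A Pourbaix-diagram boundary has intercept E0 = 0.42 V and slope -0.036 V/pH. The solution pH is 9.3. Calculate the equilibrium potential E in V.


Apply the Pourbaix line equation: E = E0 + slope*pH
E = 0.42 + (-0.036)*9.3 = 0.42 + (-0.3348) = 0.0852 V
Rounded to 4 decimal places: E = 0.0852 V

0.0852 V


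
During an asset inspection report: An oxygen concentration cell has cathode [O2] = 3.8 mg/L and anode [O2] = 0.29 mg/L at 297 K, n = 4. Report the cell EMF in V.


Apply the Nernst concentration-cell relation: E = (RT/nF)*ln(C_cathode/C_anode)
RT/nF = 8.314*297/(4*96485) = 0.00639804 V
ln(3.8/0.29) = 2.57288
E = 0.00639804 * 2.57288 = 0.01646 V

0.01646 V


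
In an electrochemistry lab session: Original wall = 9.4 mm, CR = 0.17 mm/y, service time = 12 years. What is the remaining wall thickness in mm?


Remaining wall = original − CR × time
t = 9.4 − 0.17*12 = 9.4 − 2.04 = 7.36 mm

7.36 mm


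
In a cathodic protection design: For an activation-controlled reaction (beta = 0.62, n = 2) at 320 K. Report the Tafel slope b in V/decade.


Apply the Tafel slope relation: b = 2.303*R*T/(beta*n*F)
Numerator: 2.303 * 8.314 * 320 = 6127.09
Denominator: 0.62 * 2 * 96485 = 119641.4
b = 6127.09 / 119641.4 = 0.051 V/decade

0.051 V/decade


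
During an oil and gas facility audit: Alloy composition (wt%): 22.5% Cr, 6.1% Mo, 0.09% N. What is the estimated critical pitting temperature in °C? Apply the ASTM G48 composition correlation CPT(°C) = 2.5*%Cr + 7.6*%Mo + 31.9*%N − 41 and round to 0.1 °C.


Apply the ASTM G48 empirical CPT estimate: CPT(°C) = 2.5*%Cr + 7.6*%Mo + 31.9*%N − 41
2.5*22.5 = 56.25; 7.6*6.1 = 46.36; 31.9*0.09 = 2.871
CPT = 56.25 + 46.36 + 2.871 − 41 = 64.481 °C
Rounded to 0.1 °C: CPT ≈ 64.5 °C

64.5 °C


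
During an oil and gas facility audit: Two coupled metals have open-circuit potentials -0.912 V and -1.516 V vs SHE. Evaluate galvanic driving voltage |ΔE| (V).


Driving voltage is the absolute potential difference.
|ΔE| = |-0.912 − (-1.516)| = 0.604 V

0.604 V


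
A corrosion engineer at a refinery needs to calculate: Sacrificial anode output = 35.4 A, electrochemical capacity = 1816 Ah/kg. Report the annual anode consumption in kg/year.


Annual consumption = current * hours per year / capacity
Rate = 35.4 * 8760 / 1816 = 170.8 kg/year

170.8 kg/year


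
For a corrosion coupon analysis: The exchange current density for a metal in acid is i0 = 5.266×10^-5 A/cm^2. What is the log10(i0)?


i0 = 5.266×10^-5 A/cm^2
log10(i0) = -4.279

-4.279


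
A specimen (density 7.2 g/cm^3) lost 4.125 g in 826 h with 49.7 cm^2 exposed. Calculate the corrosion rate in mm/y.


Apply the mm/y weight-loss relation: CR = 87600 * W / (D * A * T)
Numerator: 87600 * 4.125 = 361350.0
Denominator: 7.2 * 49.7 * 826 = 295575.84
CR = 361350.0 / 295575.84 = 1.22253 mm/y

1.22253 mm/y


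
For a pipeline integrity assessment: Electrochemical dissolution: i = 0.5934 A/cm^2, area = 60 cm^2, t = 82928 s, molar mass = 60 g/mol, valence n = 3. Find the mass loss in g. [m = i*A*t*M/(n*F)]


Apply Faraday's law: m = i*A*t*M / (n*F)
Total charge passed Q = i*A*t = 0.5934*60*82928 = 2952568.512 C
m = Q*M/(n*F) = 2952568.512*60/(3*96485) = 612.02643 g

612.02643 g


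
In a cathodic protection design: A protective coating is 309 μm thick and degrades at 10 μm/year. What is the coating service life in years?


Service life = thickness / degradation rate
Life = 309 / 10 = 30.9 years

30.9 years


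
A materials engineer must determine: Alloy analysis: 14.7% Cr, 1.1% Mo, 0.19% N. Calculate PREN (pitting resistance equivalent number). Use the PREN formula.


Apply the PREN formula: PREN = Cr + 3.3*Mo + 16*N
PREN = 14.7 + 3.3*1.1 + 16*0.19
PREN = 14.7 + 3.63 + 3.04 = 21.37

21.37


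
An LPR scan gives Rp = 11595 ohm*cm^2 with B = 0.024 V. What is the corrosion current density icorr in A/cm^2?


Apply the Stern-Geary relation: icorr = B / Rp
icorr = 0.024 / 11595 = 2.07×10^-6 A/cm^2

2.07×10^-6 A/cm^2


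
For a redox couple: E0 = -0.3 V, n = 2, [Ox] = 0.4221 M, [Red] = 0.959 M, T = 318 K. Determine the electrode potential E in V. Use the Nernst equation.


Apply the Nernst equation: E = E0 + (RT/nF)*ln([Ox]/[Red])
Step 1: RT/nF = 8.314*318/(2*96485) = 0.01370084 V
Step 2: [Ox]/[Red] = 0.4221/0.959 = 0.440146
Step 3: ln(0.440146) = -0.820649
Step 4: correction = 0.01370084 * -0.820649 = -0.011 V
E = -0.3 + -0.011 = -0.311 V

-0.311 V


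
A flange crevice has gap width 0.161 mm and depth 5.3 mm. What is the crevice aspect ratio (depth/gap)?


Aspect ratio = depth / gap
Ratio = 5.3 / 0.161 = 32.9

32.9


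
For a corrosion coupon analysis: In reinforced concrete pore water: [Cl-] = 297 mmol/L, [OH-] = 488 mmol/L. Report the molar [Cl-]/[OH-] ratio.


Threshold parameter = [Cl-] / [OH-] (molar basis; both in mmol/L, so units cancel)
Ratio = 297 / 488 = 0.61

0.61


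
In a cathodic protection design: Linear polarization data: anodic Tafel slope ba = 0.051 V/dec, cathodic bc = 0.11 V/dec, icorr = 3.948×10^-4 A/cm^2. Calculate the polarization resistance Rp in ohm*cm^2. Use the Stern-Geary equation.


Apply the Stern-Geary equation: Rp = ba*bc / (2.303*icorr*(ba+bc))
ba*bc = 0.051*0.11 = 0.00561
ba+bc = 0.161; 2.303*icorr*(ba+bc) = 2.303*3.948×10^-4*0.161 = 1.4638513×10^-4
Rp = 0.00561 / 1.4638513×10^-4 = 38.32 ohm*cm^2

38.32 ohm*cm^2


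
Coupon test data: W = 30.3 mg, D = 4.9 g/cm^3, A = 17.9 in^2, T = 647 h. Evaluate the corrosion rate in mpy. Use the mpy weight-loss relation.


Apply the mpy weight-loss relation: CR = 534 * W / (D * A * T)
Numerator: 534 * 30.3 = 16180.2
Denominator: 4.9 * 17.9 * 647 = 56748.37
CR = 16180.2 / 56748.37 = 0.28512 mpy

0.28512 mpy


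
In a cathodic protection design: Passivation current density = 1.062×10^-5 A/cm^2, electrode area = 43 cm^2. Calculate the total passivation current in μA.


I = i_pass * A, then convert A → μA (×10^6)
I = 1.062×10^-5 * 43 * 10^6 = 456.66 μA

456.66 μA


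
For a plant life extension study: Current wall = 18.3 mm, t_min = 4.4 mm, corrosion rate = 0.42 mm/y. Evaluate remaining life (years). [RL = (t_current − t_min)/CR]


Apply the remaining-life relation: RL = (t_current − t_min) / CR
RL = (18.3 − 4.4) / 0.42 = 13.9 / 0.42 = 33.1 years

33.1 years


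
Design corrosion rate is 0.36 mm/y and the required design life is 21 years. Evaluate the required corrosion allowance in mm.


Corrosion allowance = CR × design life
CA = 0.36 * 21 = 7.56 mm

7.56 mm


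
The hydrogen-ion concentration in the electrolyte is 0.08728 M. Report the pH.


pH = −log10[H+]
pH = −log10(0.08728) = 1.06

1.06


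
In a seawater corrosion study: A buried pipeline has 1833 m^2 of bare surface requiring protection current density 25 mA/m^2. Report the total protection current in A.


I = area * current density, then convert mA → A (÷1000)
I = 1833 * 25 / 1000 = 45.83 A

45.83 A


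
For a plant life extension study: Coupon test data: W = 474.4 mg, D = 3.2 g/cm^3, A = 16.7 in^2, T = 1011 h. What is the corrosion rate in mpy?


Apply the mpy weight-loss relation: CR = 534 * W / (D * A * T)
Numerator: 534 * 474.4 = 253329.6
Denominator: 3.2 * 16.7 * 1011 = 54027.84
CR = 253329.6 / 54027.84 = 4.6889 mpy

4.6889 mpy


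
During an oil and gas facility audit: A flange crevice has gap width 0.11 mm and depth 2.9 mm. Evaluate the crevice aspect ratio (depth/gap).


Aspect ratio = depth / gap
Ratio = 2.9 / 0.11 = 26.4

26.4


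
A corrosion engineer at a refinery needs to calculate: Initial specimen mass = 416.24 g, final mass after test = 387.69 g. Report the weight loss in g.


Weight loss = initial − final
WL = 416.24 − 387.69 = 28.55 g

28.55 g


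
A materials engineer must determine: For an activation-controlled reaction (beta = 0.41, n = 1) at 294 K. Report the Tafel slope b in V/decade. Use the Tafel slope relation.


Apply the Tafel slope relation: b = 2.303*R*T/(beta*n*F)
Numerator: 2.303 * 8.314 * 294 = 5629.26
Denominator: 0.41 * 1 * 96485 = 39558.85
b = 5629.26 / 39558.85 = 0.1423 V/decade

0.1423 V/decade


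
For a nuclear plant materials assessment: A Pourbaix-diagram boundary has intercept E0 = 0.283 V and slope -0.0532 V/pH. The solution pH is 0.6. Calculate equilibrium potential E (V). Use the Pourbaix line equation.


Apply the Pourbaix line equation: E = E0 + slope*pH
E = 0.283 + (-0.0532)*0.6 = 0.283 + (-0.03192) = 0.25108 V
Rounded to 3 decimal places: E = 0.251 V

0.251 V


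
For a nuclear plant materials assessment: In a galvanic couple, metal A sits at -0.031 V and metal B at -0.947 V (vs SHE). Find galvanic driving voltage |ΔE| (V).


Driving voltage is the absolute potential difference.
|ΔE| = |-0.031 − (-0.947)| = 0.916 V

0.916 V


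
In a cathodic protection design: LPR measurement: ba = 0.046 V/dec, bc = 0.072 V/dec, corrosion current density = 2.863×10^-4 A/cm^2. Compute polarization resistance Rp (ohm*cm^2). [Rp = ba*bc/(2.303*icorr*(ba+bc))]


Apply the Stern-Geary equation: Rp = ba*bc / (2.303*icorr*(ba+bc))
ba*bc = 0.046*0.072 = 0.003312
ba+bc = 0.118; 2.303*icorr*(ba+bc) = 2.303*2.863×10^-4*0.118 = 7.780317×10^-5
Rp = 0.003312 / 7.780317×10^-5 = 42.57 ohm*cm^2

42.57 ohm*cm^2


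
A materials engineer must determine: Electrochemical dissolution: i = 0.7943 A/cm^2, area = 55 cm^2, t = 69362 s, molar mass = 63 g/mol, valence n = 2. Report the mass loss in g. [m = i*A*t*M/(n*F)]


Apply Faraday's law: m = i*A*t*M / (n*F)
Total charge passed Q = i*A*t = 0.7943*55*69362 = 3030183.013 C
m = Q*M/(n*F) = 3030183.013*63/(2*96485) = 989.281 g

989.281 g


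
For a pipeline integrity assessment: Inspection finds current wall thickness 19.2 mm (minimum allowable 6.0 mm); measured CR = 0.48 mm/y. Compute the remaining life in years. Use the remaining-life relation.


Apply the remaining-life relation: RL = (t_current − t_min) / CR
RL = (19.2 − 6.0) / 0.48 = 13.2 / 0.48 = 27.5 years

27.5 years


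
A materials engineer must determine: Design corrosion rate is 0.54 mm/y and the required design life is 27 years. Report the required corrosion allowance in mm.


Corrosion allowance = CR × design life
CA = 0.54 * 27 = 14.58 mm

14.58 mm


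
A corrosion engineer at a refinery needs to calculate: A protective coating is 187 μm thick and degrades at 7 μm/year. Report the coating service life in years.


Service life = thickness / degradation rate
Life = 187 / 7 = 26.7 years

26.7 years


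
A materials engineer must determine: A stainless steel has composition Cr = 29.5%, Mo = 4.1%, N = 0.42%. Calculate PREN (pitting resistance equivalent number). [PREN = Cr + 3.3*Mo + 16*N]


Apply the PREN formula: PREN = Cr + 3.3*Mo + 16*N
PREN = 29.5 + 3.3*4.1 + 16*0.42
PREN = 29.5 + 13.53 + 6.72 = 49.75

49.75


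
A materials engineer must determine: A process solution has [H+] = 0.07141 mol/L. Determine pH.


pH = −log10[H+]
pH = −log10(0.07141) = 1.15

1.15


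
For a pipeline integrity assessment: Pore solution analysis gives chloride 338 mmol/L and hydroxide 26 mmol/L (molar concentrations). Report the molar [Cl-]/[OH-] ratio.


Threshold parameter = [Cl-] / [OH-] (molar basis; both in mmol/L, so units cancel)
Ratio = 338 / 26 = 13.0

13.0


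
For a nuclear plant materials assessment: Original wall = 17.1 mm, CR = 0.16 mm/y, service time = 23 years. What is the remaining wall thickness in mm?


Remaining wall = original − CR × time
t = 17.1 − 0.16*23 = 17.1 − 3.68 = 13.42 mm

13.42 mm


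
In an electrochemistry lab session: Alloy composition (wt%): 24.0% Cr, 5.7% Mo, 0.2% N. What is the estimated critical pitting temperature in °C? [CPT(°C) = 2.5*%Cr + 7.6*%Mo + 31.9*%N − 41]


Apply the ASTM G48 empirical CPT estimate: CPT(°C) = 2.5*%Cr + 7.6*%Mo + 31.9*%N − 41
2.5*24.0 = 60; 7.6*5.7 = 43.32; 31.9*0.2 = 6.38
CPT = 60 + 43.32 + 6.38 − 41 = 68.7 °C
Rounded to 0.1 °C: CPT ≈ 68.7 °C

68.7 °C


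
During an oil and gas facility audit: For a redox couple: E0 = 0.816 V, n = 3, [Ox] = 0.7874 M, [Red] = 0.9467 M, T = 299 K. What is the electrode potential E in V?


Apply the Nernst equation: E = E0 + (RT/nF)*ln([Ox]/[Red])
Step 1: RT/nF = 8.314*299/(3*96485) = 0.00858816 V
Step 2: [Ox]/[Red] = 0.7874/0.9467 = 0.831731
Step 3: ln(0.831731) = -0.184246
Step 4: correction = 0.00858816 * -0.184246 = -0.002 V
E = 0.816 + -0.002 = 0.814 V

0.814 V


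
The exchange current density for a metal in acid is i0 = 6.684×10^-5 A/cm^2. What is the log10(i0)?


i0 = 6.684×10^-5 A/cm^2
log10(i0) = -4.175

-4.175


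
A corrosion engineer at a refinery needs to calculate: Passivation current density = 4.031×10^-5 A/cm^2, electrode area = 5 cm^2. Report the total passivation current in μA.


I = i_pass * A, then convert A → μA (×10^6)
I = 4.031×10^-5 * 5 * 10^6 = 201.55 μA

201.55 μA


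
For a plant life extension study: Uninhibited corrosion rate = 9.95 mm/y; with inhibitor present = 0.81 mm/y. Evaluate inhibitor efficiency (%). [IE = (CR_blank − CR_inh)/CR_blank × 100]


Apply the inhibitor-efficiency definition: IE = (CR_blank − CR_inh)/CR_blank × 100
IE = (9.95 − 0.81) / 9.95 × 100
IE = 9.14 / 9.95 × 100 = 91.9 %

91.9 %


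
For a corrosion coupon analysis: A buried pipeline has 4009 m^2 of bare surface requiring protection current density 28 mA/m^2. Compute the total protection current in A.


I = area * current density, then convert mA → A (÷1000)
I = 4009 * 28 / 1000 = 112.25 A

112.25 A


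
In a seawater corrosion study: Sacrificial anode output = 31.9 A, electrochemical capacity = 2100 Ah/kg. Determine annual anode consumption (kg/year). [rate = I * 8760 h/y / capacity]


Annual consumption = current * hours per year / capacity
Rate = 31.9 * 8760 / 2100 = 133.1 kg/year

133.1 kg/year


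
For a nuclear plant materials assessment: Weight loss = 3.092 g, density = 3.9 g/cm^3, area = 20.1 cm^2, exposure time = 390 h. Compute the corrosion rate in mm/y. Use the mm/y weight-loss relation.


Apply the mm/y weight-loss relation: CR = 87600 * W / (D * A * T)
Numerator: 87600 * 3.092 = 270859.2
Denominator: 3.9 * 20.1 * 390 = 30572.1
CR = 270859.2 / 30572.1 = 8.8597 mm/y

8.8597 mm/y


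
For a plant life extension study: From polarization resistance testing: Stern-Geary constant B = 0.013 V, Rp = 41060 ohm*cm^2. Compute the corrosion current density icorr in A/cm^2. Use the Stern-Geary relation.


Apply the Stern-Geary relation: icorr = B / Rp
icorr = 0.013 / 41060 = 3.166×10^-7 A/cm^2

3.166×10^-7 A/cm^2


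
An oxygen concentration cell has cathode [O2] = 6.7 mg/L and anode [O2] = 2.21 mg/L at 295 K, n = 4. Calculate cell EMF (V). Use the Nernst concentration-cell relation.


Apply the Nernst concentration-cell relation: E = (RT/nF)*ln(C_cathode/C_anode)
RT/nF = 8.314*295/(4*96485) = 0.00635495 V
ln(6.7/2.21) = 1.10912
E = 0.00635495 * 1.10912 = 0.00705 V

0.00705 V


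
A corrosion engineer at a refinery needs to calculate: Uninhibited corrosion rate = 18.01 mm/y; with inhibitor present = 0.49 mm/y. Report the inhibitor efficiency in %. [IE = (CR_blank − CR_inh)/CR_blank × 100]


Apply the inhibitor-efficiency definition: IE = (CR_blank − CR_inh)/CR_blank × 100
IE = (18.01 − 0.49) / 18.01 × 100
IE = 17.52 / 18.01 × 100 = 97.3 %

97.3 %


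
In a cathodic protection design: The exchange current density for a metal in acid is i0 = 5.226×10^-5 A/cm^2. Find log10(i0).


i0 = 5.226×10^-5 A/cm^2
log10(i0) = -4.282

-4.282


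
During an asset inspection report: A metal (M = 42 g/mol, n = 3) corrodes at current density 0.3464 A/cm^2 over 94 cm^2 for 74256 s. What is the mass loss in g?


Apply Faraday's law: m = i*A*t*M / (n*F)
Total charge passed Q = i*A*t = 0.3464*94*74256 = 2417894.1696 C
m = Q*M/(n*F) = 2417894.1696*42/(3*96485) = 350.83711 g

350.83711 g


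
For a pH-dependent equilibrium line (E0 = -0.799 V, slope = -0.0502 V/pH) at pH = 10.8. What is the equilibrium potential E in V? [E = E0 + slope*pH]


Apply the Pourbaix line equation: E = E0 + slope*pH
E = -0.799 + (-0.0502)*10.8 = -0.799 + (-0.54216) = -1.34116 V
Rounded to 4 decimal places: E = -1.3412 V

-1.3412 V


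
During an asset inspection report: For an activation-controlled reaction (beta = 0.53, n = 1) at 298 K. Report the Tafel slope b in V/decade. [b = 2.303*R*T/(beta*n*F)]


Apply the Tafel slope relation: b = 2.303*R*T/(beta*n*F)
Numerator: 2.303 * 8.314 * 298 = 5705.85
Denominator: 0.53 * 1 * 96485 = 51137.05
b = 5705.85 / 51137.05 = 0.1116 V/decade

0.1116 V/decade


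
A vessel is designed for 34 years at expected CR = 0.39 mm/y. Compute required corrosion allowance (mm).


Corrosion allowance = CR × design life
CA = 0.39 * 34 = 13.26 mm

13.26 mm


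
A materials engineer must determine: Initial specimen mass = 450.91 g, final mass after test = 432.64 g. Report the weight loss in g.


Weight loss = initial − final
WL = 450.91 − 432.64 = 18.27 g

18.27 g


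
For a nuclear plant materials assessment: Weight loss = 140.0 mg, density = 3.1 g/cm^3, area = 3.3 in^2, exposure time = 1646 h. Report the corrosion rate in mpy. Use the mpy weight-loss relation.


Apply the mpy weight-loss relation: CR = 534 * W / (D * A * T)
Numerator: 534 * 140.0 = 74760.0
Denominator: 3.1 * 3.3 * 1646 = 16838.58
CR = 74760.0 / 16838.58 = 4.44 mpy

4.44 mpy


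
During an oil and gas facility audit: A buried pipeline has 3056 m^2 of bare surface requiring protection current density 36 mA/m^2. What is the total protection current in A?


I = area * current density, then convert mA → A (÷1000)
I = 3056 * 36 / 1000 = 110.02 A

110.02 A


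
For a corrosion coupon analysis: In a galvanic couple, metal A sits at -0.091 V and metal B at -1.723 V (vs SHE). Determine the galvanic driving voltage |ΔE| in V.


Driving voltage is the absolute potential difference.
|ΔE| = |-0.091 − (-1.723)| = 1.632 V

1.632 V


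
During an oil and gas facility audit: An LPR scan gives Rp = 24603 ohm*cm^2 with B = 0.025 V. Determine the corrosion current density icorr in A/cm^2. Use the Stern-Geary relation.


Apply the Stern-Geary relation: icorr = B / Rp
icorr = 0.025 / 24603 = 1.016×10^-6 A/cm^2

1.016×10^-6 A/cm^2


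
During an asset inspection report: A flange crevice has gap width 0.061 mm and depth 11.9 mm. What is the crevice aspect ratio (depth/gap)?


Aspect ratio = depth / gap
Ratio = 11.9 / 0.061 = 195.1

195.1


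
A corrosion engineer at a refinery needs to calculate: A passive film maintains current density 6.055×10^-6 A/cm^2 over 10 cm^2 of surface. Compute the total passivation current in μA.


I = i_pass * A, then convert A → μA (×10^6)
I = 6.055×10^-6 * 10 * 10^6 = 60.55 μA

60.55 μA


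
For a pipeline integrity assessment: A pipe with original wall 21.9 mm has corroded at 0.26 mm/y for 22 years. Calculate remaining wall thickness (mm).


Remaining wall = original − CR × time
t = 21.9 − 0.26*22 = 21.9 − 5.72 = 16.18 mm

16.18 mm


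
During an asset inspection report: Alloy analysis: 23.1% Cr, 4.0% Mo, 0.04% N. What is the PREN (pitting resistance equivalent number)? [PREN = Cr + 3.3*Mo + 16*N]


Apply the PREN formula: PREN = Cr + 3.3*Mo + 16*N
PREN = 23.1 + 3.3*4.0 + 16*0.04
PREN = 23.1 + 13.2 + 0.64 = 36.94

36.94


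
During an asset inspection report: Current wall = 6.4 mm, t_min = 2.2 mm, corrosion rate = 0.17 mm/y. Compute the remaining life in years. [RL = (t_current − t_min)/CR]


Apply the remaining-life relation: RL = (t_current − t_min) / CR
RL = (6.4 − 2.2) / 0.17 = 4.2 / 0.17 = 24.7 years

24.7 years


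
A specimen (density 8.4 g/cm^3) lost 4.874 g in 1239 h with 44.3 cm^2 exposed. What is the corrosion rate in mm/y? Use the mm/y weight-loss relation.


Apply the mm/y weight-loss relation: CR = 87600 * W / (D * A * T)
Numerator: 87600 * 4.874 = 426962.4
Denominator: 8.4 * 44.3 * 1239 = 461056.68
CR = 426962.4 / 461056.68 = 0.926052 mm/y

0.926052 mm/y


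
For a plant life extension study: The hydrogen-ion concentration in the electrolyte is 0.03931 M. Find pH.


pH = −log10[H+]
pH = −log10(0.03931) = 1.41

1.41


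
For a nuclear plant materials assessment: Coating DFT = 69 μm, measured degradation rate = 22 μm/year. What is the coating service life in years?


Service life = thickness / degradation rate
Life = 69 / 22 = 3.1 years

3.1 years


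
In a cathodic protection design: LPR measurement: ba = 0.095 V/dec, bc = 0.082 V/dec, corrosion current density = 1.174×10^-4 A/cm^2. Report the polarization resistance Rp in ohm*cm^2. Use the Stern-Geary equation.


Apply the Stern-Geary equation: Rp = ba*bc / (2.303*icorr*(ba+bc))
ba*bc = 0.095*0.082 = 0.00779
ba+bc = 0.177; 2.303*icorr*(ba+bc) = 2.303*1.174×10^-4*0.177 = 4.7855879×10^-5
Rp = 0.00779 / 4.7855879×10^-5 = 162.78 ohm*cm^2

162.78 ohm*cm^2


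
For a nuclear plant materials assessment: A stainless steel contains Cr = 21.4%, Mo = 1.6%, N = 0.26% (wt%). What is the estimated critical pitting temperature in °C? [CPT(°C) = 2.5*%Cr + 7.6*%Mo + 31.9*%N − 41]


Apply the ASTM G48 empirical CPT estimate: CPT(°C) = 2.5*%Cr + 7.6*%Mo + 31.9*%N − 41
2.5*21.4 = 53.5; 7.6*1.6 = 12.16; 31.9*0.26 = 8.294
CPT = 53.5 + 12.16 + 8.294 − 41 = 32.954 °C
Rounded to 0.1 °C: CPT ≈ 33.0 °C

33.0 °C


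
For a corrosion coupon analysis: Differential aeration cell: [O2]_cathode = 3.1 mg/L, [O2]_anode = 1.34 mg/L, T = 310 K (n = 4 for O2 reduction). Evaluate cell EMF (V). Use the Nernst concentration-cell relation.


Apply the Nernst concentration-cell relation: E = (RT/nF)*ln(C_cathode/C_anode)
RT/nF = 8.314*310/(4*96485) = 0.00667808 V
ln(3.1/1.34) = 0.83873
E = 0.00667808 * 0.83873 = 0.0056 V

0.0056 V


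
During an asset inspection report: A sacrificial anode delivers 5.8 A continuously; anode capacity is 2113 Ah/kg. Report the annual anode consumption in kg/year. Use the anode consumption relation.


Annual consumption = current * hours per year / capacity
Rate = 5.8 * 8760 / 2113 = 24.0 kg/year

24.0 kg/year


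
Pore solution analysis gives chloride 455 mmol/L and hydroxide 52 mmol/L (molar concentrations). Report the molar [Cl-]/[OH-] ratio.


Threshold parameter = [Cl-] / [OH-] (molar basis; both in mmol/L, so units cancel)
Ratio = 455 / 52 = 8.75

8.75


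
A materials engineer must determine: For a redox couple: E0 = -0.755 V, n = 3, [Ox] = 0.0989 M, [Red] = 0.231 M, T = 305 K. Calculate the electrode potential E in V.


Apply the Nernst equation: E = E0 + (RT/nF)*ln([Ox]/[Red])
Step 1: RT/nF = 8.314*305/(3*96485) = 0.0087605 V
Step 2: [Ox]/[Red] = 0.0989/0.231 = 0.428139
Step 3: ln(0.428139) = -0.848307
Step 4: correction = 0.0087605 * -0.848307 = -0.007 V
E = -0.755 + -0.007 = -0.762 V

-0.762 V


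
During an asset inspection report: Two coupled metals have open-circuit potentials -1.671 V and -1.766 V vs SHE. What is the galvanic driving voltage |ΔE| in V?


Driving voltage is the absolute potential difference.
|ΔE| = |-1.671 − (-1.766)| = 0.095 V

0.095 V


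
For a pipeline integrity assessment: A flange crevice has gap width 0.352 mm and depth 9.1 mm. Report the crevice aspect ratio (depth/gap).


Aspect ratio = depth / gap
Ratio = 9.1 / 0.352 = 25.9

25.9


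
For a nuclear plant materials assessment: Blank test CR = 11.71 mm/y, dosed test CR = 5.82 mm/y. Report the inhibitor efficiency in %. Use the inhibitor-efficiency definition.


Apply the inhibitor-efficiency definition: IE = (CR_blank − CR_inh)/CR_blank × 100
IE = (11.71 − 5.82) / 11.71 × 100
IE = 5.89 / 11.71 × 100 = 50.3 %

50.3 %


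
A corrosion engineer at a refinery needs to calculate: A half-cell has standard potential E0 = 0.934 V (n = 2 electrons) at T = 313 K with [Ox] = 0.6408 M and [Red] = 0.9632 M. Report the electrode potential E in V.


Apply the Nernst equation: E = E0 + (RT/nF)*ln([Ox]/[Red])
Step 1: RT/nF = 8.314*313/(2*96485) = 0.01348542 V
Step 2: [Ox]/[Red] = 0.6408/0.9632 = 0.665282
Step 3: ln(0.665282) = -0.407544
Step 4: correction = 0.01348542 * -0.407544 = -0.0055 V
E = 0.934 + -0.0055 = 0.9285 V

0.9285 V


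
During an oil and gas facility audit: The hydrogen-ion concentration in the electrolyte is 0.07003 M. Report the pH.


pH = −log10[H+]
pH = −log10(0.07003) = 1.15

1.15


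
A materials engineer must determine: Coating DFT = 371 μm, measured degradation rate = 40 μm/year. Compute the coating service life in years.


Service life = thickness / degradation rate
Life = 371 / 40 = 9.3 years

9.3 years


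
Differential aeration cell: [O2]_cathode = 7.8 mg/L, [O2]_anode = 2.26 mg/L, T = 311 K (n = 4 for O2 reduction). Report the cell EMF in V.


Apply the Nernst concentration-cell relation: E = (RT/nF)*ln(C_cathode/C_anode)
RT/nF = 8.314*311/(4*96485) = 0.00669963 V
ln(7.8/2.26) = 1.23876
E = 0.00669963 * 1.23876 = 0.0083 V

0.0083 V


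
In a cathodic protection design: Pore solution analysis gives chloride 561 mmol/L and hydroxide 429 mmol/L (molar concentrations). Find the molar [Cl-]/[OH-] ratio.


Threshold parameter = [Cl-] / [OH-] (molar basis; both in mmol/L, so units cancel)
Ratio = 561 / 429 = 1.31

1.31


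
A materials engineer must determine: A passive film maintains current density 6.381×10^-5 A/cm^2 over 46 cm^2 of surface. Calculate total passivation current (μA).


I = i_pass * A, then convert A → μA (×10^6)
I = 6.381×10^-5 * 46 * 10^6 = 2935.26 μA

2935.26 μA


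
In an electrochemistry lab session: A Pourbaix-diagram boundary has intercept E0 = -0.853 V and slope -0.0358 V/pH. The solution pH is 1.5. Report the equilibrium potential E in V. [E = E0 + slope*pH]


Apply the Pourbaix line equation: E = E0 + slope*pH
E = -0.853 + (-0.0358)*1.5 = -0.853 + (-0.0537) = -0.9067 V
Rounded to 4 decimal places: E = -0.9067 V

-0.9067 V


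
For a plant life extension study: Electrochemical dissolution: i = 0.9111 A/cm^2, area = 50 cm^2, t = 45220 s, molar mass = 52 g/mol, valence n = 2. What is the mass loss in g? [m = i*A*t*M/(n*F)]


Apply Faraday's law: m = i*A*t*M / (n*F)
Total charge passed Q = i*A*t = 0.9111*50*45220 = 2059997.1 C
m = Q*M/(n*F) = 2059997.1*52/(2*96485) = 555.1114 g

555.1114 g


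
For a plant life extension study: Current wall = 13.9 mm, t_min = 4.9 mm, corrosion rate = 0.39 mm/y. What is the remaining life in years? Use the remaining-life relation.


Apply the remaining-life relation: RL = (t_current − t_min) / CR
RL = (13.9 − 4.9) / 0.39 = 9.0 / 0.39 = 23.1 years

23.1 years


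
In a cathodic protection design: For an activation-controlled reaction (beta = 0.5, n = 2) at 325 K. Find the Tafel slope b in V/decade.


Apply the Tafel slope relation: b = 2.303*R*T/(beta*n*F)
Numerator: 2.303 * 8.314 * 325 = 6222.82
Denominator: 0.5 * 2 * 96485 = 96485.0
b = 6222.82 / 96485.0 = 0.064 V/decade

0.064 V/decade


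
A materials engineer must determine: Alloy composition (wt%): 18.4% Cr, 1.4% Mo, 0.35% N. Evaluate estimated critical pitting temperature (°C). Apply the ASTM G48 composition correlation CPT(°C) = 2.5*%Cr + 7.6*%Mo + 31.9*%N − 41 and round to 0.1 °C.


Apply the ASTM G48 empirical CPT estimate: CPT(°C) = 2.5*%Cr + 7.6*%Mo + 31.9*%N − 41
2.5*18.4 = 46; 7.6*1.4 = 10.64; 31.9*0.35 = 11.165
CPT = 46 + 10.64 + 11.165 − 41 = 26.805 °C
Rounded to 0.1 °C: CPT ≈ 26.8 °C

26.8 °C


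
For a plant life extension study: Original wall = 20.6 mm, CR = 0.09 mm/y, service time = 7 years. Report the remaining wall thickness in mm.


Remaining wall = original − CR × time
t = 20.6 − 0.09*7 = 20.6 − 0.63 = 19.97 mm

19.97 mm


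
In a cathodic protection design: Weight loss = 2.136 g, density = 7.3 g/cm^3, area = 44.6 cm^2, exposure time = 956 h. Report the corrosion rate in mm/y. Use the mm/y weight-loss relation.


Apply the mm/y weight-loss relation: CR = 87600 * W / (D * A * T)
Numerator: 87600 * 2.136 = 187113.6
Denominator: 7.3 * 44.6 * 956 = 311254.48
CR = 187113.6 / 311254.48 = 0.60116 mm/y

0.60116 mm/y


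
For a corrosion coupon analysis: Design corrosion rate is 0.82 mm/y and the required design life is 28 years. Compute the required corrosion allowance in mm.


Corrosion allowance = CR × design life
CA = 0.82 * 28 = 22.96 mm

22.96 mm


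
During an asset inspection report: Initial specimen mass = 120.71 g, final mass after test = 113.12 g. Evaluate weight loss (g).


Weight loss = initial − final
WL = 120.71 − 113.12 = 7.59 g

7.59 g


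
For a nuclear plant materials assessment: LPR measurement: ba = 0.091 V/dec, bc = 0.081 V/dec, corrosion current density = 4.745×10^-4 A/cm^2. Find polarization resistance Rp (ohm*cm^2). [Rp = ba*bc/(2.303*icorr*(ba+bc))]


Apply the Stern-Geary equation: Rp = ba*bc / (2.303*icorr*(ba+bc))
ba*bc = 0.091*0.081 = 0.007371
ba+bc = 0.172; 2.303*icorr*(ba+bc) = 2.303*4.745×10^-4*0.172 = 1.8795704×10^-4
Rp = 0.007371 / 1.8795704×10^-4 = 39.22 ohm*cm^2

39.22 ohm*cm^2


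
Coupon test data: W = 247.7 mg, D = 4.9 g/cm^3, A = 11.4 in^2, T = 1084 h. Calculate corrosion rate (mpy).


Apply the mpy weight-loss relation: CR = 534 * W / (D * A * T)
Numerator: 534 * 247.7 = 132271.8
Denominator: 4.9 * 11.4 * 1084 = 60552.24
CR = 132271.8 / 60552.24 = 2.18442 mpy

2.18442 mpy


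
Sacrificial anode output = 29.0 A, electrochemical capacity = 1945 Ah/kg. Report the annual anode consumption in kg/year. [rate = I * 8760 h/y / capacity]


Annual consumption = current * hours per year / capacity
Rate = 29.0 * 8760 / 1945 = 130.6 kg/year

130.6 kg/year


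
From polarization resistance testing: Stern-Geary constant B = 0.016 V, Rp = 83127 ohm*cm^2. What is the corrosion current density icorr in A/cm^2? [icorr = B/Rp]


Apply the Stern-Geary relation: icorr = B / Rp
icorr = 0.016 / 83127 = 1.925×10^-7 A/cm^2

1.925×10^-7 A/cm^2


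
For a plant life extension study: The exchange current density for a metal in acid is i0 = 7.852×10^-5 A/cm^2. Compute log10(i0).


i0 = 7.852×10^-5 A/cm^2
log10(i0) = -4.105

-4.105


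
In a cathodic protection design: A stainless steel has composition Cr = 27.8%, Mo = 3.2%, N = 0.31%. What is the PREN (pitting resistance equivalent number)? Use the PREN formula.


Apply the PREN formula: PREN = Cr + 3.3*Mo + 16*N
PREN = 27.8 + 3.3*3.2 + 16*0.31
PREN = 27.8 + 10.56 + 4.96 = 43.32

43.32


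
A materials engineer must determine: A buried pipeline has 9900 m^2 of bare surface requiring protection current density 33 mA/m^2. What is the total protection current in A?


I = area * current density, then convert mA → A (÷1000)
I = 9900 * 33 / 1000 = 326.7 A

326.7 A


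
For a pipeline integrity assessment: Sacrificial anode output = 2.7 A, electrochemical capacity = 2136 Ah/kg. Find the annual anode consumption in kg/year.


Annual consumption = current * hours per year / capacity
Rate = 2.7 * 8760 / 2136 = 11.1 kg/year

11.1 kg/year


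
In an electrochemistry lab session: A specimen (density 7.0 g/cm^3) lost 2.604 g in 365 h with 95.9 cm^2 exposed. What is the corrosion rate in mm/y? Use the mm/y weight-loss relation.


Apply the mm/y weight-loss relation: CR = 87600 * W / (D * A * T)
Numerator: 87600 * 2.604 = 228110.4
Denominator: 7.0 * 95.9 * 365 = 245024.5
CR = 228110.4 / 245024.5 = 0.93097 mm/y

0.93097 mm/y


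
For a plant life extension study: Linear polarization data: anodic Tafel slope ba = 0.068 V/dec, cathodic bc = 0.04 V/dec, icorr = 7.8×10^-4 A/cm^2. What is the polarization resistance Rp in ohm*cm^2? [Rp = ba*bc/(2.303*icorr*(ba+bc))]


Apply the Stern-Geary equation: Rp = ba*bc / (2.303*icorr*(ba+bc))
ba*bc = 0.068*0.04 = 0.00272
ba+bc = 0.108; 2.303*icorr*(ba+bc) = 2.303*7.8×10^-4*0.108 = 1.9400472×10^-4
Rp = 0.00272 / 1.9400472×10^-4 = 14.0 ohm*cm^2

14.0 ohm*cm^2


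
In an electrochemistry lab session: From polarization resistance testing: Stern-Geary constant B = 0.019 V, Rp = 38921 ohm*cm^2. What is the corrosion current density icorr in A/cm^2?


Apply the Stern-Geary relation: icorr = B / Rp
icorr = 0.019 / 38921 = 4.882×10^-7 A/cm^2

4.882×10^-7 A/cm^2


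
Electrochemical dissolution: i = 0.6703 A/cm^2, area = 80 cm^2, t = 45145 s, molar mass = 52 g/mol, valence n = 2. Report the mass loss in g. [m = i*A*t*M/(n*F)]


Apply Faraday's law: m = i*A*t*M / (n*F)
Total charge passed Q = i*A*t = 0.6703*80*45145 = 2420855.48 C
m = Q*M/(n*F) = 2420855.48*52/(2*96485) = 652.353 g

652.353 g


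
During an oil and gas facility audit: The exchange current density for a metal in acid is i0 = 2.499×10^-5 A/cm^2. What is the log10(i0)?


i0 = 2.499×10^-5 A/cm^2
log10(i0) = -4.602

-4.602


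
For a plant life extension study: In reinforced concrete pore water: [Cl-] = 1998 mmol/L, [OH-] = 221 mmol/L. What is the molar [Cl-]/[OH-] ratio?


Threshold parameter = [Cl-] / [OH-] (molar basis; both in mmol/L, so units cancel)
Ratio = 1998 / 221 = 9.04

9.04


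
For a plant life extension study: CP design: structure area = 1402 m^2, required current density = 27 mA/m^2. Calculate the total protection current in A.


I = area * current density, then convert mA → A (÷1000)
I = 1402 * 27 / 1000 = 37.85 A

37.85 A


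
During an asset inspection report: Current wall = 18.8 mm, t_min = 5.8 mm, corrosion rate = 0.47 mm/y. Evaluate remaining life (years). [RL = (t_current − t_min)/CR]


Apply the remaining-life relation: RL = (t_current − t_min) / CR
RL = (18.8 − 5.8) / 0.47 = 13.0 / 0.47 = 27.7 years

27.7 years


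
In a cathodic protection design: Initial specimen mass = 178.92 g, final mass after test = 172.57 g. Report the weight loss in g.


Weight loss = initial − final
WL = 178.92 − 172.57 = 6.35 g

6.35 g
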